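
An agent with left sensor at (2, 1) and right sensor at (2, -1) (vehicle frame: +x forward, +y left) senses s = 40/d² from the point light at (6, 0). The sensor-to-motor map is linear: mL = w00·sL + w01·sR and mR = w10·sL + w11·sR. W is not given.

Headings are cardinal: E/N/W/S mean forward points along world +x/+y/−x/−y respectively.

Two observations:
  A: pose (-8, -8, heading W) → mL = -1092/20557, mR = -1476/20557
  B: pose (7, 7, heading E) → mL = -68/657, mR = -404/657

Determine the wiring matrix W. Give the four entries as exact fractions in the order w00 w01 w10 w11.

-1 1/2 1/2 -1

obs A: pose=(-8,-8,W) → sL=40/337, sR=8/61, mL=-1092/20557, mR=-1476/20557
obs B: pose=(7,7,E) → sL=40/73, sR=8/9, mL=-68/657, mR=-404/657
sensor matrix S = [[40/337, 8/61], [40/73, 8/9]]; det S = 454400/13505949
solve [mL_A; mL_B] = S·[w00; w01] and [mR_A; mR_B] = S·[w10; w11]:
  w00 = -1, w01 = 1/2, w10 = 1/2, w11 = -1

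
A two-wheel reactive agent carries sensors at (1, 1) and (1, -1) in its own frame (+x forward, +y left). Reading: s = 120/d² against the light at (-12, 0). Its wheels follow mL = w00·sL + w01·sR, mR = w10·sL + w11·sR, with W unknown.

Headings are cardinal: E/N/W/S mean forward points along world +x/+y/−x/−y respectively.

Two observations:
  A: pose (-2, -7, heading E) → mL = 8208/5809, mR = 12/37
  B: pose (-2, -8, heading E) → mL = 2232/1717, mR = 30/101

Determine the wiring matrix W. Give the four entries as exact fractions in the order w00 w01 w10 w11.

1 1 0 1/2

obs A: pose=(-2,-7,E) → sL=120/157, sR=24/37, mL=8208/5809, mR=12/37
obs B: pose=(-2,-8,E) → sL=12/17, sR=60/101, mL=2232/1717, mR=30/101
sensor matrix S = [[120/157, 24/37], [12/17, 60/101]]; det S = -38016/9974053
solve [mL_A; mL_B] = S·[w00; w01] and [mR_A; mR_B] = S·[w10; w11]:
  w00 = 1, w01 = 1, w10 = 0, w11 = 1/2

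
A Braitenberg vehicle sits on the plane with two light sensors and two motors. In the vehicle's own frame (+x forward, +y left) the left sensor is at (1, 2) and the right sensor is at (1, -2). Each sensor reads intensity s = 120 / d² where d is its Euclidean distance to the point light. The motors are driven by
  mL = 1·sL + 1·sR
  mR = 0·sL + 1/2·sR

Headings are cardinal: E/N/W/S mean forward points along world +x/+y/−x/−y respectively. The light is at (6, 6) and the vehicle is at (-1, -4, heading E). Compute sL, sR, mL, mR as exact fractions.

left sensor world pos  = (0, -2); dL² = 100
right sensor world pos = (0, -6); dR² = 180
sL = 120/100 = 6/5
sR = 120/180 = 2/3
mL = 1·sL + 1·sR = 28/15
mR = 0·sL + 1/2·sR = 1/3

6/5 2/3 28/15 1/3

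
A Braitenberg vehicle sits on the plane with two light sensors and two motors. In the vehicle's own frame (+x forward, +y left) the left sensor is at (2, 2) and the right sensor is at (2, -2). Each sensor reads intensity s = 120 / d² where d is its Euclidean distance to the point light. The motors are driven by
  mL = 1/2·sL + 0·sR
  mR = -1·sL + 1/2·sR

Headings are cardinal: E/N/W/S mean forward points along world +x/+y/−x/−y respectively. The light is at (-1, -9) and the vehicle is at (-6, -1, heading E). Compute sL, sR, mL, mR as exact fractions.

120/109 8/3 60/109 76/327

left sensor world pos  = (-4, 1); dL² = 109
right sensor world pos = (-4, -3); dR² = 45
sL = 120/109 = 120/109
sR = 120/45 = 8/3
mL = 1/2·sL + 0·sR = 60/109
mR = -1·sL + 1/2·sR = 76/327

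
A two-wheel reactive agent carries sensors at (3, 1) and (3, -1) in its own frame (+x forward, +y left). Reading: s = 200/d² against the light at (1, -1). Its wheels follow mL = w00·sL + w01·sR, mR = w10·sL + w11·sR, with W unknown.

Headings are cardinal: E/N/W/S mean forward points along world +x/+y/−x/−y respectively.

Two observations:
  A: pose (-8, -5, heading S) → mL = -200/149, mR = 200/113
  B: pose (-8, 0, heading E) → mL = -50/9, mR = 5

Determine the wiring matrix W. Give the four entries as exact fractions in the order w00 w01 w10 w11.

obs A: pose=(-8,-5,S) → sL=200/113, sR=200/149, mL=-200/149, mR=200/113
obs B: pose=(-8,0,E) → sL=5, sR=50/9, mL=-50/9, mR=5
sensor matrix S = [[200/113, 200/149], [5, 50/9]]; det S = 473000/151533
solve [mL_A; mL_B] = S·[w00; w01] and [mR_A; mR_B] = S·[w10; w11]:
  w00 = 0, w01 = -1, w10 = 1, w11 = 0

0 -1 1 0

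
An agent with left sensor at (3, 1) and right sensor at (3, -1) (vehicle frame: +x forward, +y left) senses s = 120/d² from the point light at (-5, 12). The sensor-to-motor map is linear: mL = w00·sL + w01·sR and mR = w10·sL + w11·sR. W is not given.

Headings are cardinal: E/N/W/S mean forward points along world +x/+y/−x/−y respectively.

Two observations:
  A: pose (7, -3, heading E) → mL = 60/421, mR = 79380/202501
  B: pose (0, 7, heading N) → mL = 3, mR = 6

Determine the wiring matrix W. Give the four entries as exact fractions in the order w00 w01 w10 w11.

1/2 0 1/2 1

obs A: pose=(7,-3,E) → sL=120/421, sR=120/481, mL=60/421, mR=79380/202501
obs B: pose=(0,7,N) → sL=6, sR=3, mL=3, mR=6
sensor matrix S = [[120/421, 120/481], [6, 3]]; det S = -129960/202501
solve [mL_A; mL_B] = S·[w00; w01] and [mR_A; mR_B] = S·[w10; w11]:
  w00 = 1/2, w01 = 0, w10 = 1/2, w11 = 1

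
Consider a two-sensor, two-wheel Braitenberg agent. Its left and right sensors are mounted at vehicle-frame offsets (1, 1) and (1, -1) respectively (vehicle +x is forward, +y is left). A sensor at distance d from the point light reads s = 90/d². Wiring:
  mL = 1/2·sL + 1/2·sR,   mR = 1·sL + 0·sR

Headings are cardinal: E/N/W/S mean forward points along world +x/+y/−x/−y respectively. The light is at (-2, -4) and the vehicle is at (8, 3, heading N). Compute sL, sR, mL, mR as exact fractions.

left sensor world pos  = (7, 4); dL² = 145
right sensor world pos = (9, 4); dR² = 185
sL = 90/145 = 18/29
sR = 90/185 = 18/37
mL = 1/2·sL + 1/2·sR = 594/1073
mR = 1·sL + 0·sR = 18/29

18/29 18/37 594/1073 18/29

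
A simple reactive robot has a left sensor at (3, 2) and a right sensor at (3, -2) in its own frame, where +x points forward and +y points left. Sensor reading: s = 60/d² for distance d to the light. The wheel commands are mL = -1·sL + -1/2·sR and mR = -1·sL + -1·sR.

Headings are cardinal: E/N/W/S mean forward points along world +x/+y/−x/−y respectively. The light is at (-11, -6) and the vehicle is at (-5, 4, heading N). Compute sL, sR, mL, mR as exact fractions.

12/37 60/233 -3906/8621 -5016/8621

left sensor world pos  = (-7, 7); dL² = 185
right sensor world pos = (-3, 7); dR² = 233
sL = 60/185 = 12/37
sR = 60/233 = 60/233
mL = -1·sL + -1/2·sR = -3906/8621
mR = -1·sL + -1·sR = -5016/8621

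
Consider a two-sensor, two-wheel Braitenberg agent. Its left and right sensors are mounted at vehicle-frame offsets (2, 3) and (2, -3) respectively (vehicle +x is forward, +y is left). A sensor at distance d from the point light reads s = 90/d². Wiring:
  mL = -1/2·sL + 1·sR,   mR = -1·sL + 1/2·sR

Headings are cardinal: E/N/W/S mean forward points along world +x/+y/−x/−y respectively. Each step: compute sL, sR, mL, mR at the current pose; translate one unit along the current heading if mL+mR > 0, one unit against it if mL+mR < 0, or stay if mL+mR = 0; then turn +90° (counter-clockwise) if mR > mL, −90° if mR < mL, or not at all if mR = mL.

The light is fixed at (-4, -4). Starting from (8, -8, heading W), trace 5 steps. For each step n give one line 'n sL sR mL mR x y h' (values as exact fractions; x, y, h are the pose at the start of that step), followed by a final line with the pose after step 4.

0 90/149 90/101 8865/15049 -2385/15049 8 -8 W
1 45/34 9/20 -18/85 -747/680 7 -8 N
2 90/173 90/233 5085/40309 -13185/40309 7 -9 E
3 45/109 45/49 7605/10682 495/10682 6 -9 S
4 18/29 90/73 1953/2117 -9/2117 6 -10 W
final 5 -10 N

n=0: pose=(8,-8,W); sL=90/149, sR=90/101; mL=8865/15049, mR=-2385/15049; mL+mR=6480/15049 → advance +1; mR−mL=-11250/15049 → turn -1·90°
n=1: pose=(7,-8,N); sL=45/34, sR=9/20; mL=-18/85, mR=-747/680; mL+mR=-891/680 → advance -1; mR−mL=-603/680 → turn -1·90°
n=2: pose=(7,-9,E); sL=90/173, sR=90/233; mL=5085/40309, mR=-13185/40309; mL+mR=-8100/40309 → advance -1; mR−mL=-18270/40309 → turn -1·90°
n=3: pose=(6,-9,S); sL=45/109, sR=45/49; mL=7605/10682, mR=495/10682; mL+mR=4050/5341 → advance +1; mR−mL=-3555/5341 → turn -1·90°
n=4: pose=(6,-10,W); sL=18/29, sR=90/73; mL=1953/2117, mR=-9/2117; mL+mR=1944/2117 → advance +1; mR−mL=-1962/2117 → turn -1·90°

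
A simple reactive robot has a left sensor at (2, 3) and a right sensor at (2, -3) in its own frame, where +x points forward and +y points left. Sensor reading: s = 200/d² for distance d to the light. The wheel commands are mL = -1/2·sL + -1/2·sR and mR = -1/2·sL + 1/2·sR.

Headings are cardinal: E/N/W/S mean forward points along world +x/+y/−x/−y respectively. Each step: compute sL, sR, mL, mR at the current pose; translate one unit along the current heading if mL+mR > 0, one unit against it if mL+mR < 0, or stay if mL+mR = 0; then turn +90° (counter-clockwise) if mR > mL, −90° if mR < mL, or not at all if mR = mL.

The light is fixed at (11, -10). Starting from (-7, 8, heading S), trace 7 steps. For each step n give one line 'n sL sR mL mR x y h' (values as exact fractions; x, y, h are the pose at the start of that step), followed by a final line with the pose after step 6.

0 200/481 200/697 -117800/335257 -21600/335257 -7 8 S
1 10/37 25/64 -1565/4736 285/4736 -7 9 E
2 8/37 200/697 -6488/25789 912/25789 -8 9 N
3 100/333 100/441 -4300/16317 -200/5439 -8 8 W
4 200/481 200/697 -117800/335257 -21600/335257 -7 8 S
5 10/37 25/64 -1565/4736 285/4736 -7 9 E
6 8/37 200/697 -6488/25789 912/25789 -8 9 N
final -8 8 W

n=0: pose=(-7,8,S); sL=200/481, sR=200/697; mL=-117800/335257, mR=-21600/335257; mL+mR=-200/481 → advance -1; mR−mL=200/697 → turn +1·90°
n=1: pose=(-7,9,E); sL=10/37, sR=25/64; mL=-1565/4736, mR=285/4736; mL+mR=-10/37 → advance -1; mR−mL=25/64 → turn +1·90°
n=2: pose=(-8,9,N); sL=8/37, sR=200/697; mL=-6488/25789, mR=912/25789; mL+mR=-8/37 → advance -1; mR−mL=200/697 → turn +1·90°
n=3: pose=(-8,8,W); sL=100/333, sR=100/441; mL=-4300/16317, mR=-200/5439; mL+mR=-100/333 → advance -1; mR−mL=100/441 → turn +1·90°
n=4: pose=(-7,8,S); sL=200/481, sR=200/697; mL=-117800/335257, mR=-21600/335257; mL+mR=-200/481 → advance -1; mR−mL=200/697 → turn +1·90°
n=5: pose=(-7,9,E); sL=10/37, sR=25/64; mL=-1565/4736, mR=285/4736; mL+mR=-10/37 → advance -1; mR−mL=25/64 → turn +1·90°
n=6: pose=(-8,9,N); sL=8/37, sR=200/697; mL=-6488/25789, mR=912/25789; mL+mR=-8/37 → advance -1; mR−mL=200/697 → turn +1·90°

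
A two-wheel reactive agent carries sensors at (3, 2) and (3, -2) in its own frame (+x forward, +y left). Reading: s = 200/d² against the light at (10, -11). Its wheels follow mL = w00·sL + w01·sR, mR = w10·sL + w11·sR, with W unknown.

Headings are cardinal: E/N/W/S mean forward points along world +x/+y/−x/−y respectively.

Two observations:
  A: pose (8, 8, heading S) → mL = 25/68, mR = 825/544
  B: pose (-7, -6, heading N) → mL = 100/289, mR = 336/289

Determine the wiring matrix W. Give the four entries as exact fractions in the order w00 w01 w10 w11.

obs A: pose=(8,8,S) → sL=25/32, sR=25/34, mL=25/68, mR=825/544
obs B: pose=(-7,-6,N) → sL=8/17, sR=200/289, mL=100/289, mR=336/289
sensor matrix S = [[25/32, 25/34], [8/17, 200/289]]; det S = 225/1156
solve [mL_A; mL_B] = S·[w00; w01] and [mR_A; mR_B] = S·[w10; w11]:
  w00 = 0, w01 = 1/2, w10 = 1, w11 = 1

0 1/2 1 1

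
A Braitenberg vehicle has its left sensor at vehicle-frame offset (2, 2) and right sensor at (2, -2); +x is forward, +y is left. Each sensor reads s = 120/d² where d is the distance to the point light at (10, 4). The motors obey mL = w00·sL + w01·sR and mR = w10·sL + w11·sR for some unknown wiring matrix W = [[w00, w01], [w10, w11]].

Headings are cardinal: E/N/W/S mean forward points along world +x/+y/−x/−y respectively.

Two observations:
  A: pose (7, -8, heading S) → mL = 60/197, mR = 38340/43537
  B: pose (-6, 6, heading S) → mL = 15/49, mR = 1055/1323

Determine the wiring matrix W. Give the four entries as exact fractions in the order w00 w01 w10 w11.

obs A: pose=(7,-8,S) → sL=120/197, sR=120/221, mL=60/197, mR=38340/43537
obs B: pose=(-6,6,S) → sL=30/49, sR=10/27, mL=15/49, mR=1055/1323
sensor matrix S = [[120/197, 120/221], [30/49, 10/27]]; det S = -2051200/19199817
solve [mL_A; mL_B] = S·[w00; w01] and [mR_A; mR_B] = S·[w10; w11]:
  w00 = 1/2, w01 = 0, w10 = 1, w11 = 1/2

1/2 0 1 1/2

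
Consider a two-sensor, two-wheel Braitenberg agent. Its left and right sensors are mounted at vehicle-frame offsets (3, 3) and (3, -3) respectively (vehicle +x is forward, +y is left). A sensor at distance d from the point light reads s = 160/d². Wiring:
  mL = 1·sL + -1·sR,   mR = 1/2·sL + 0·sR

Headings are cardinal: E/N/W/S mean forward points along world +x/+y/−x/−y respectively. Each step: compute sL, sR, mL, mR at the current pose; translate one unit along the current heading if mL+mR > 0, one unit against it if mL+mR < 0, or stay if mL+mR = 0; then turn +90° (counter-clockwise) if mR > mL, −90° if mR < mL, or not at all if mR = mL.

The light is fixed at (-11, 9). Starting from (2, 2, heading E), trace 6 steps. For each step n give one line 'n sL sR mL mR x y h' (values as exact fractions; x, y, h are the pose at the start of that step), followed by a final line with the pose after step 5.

0 10/17 40/89 210/1513 5/17 2 2 E
1 160/137 32/61 5376/8357 80/137 3 2 N
2 80/149 16/37 576/5513 40/149 3 3 E
3 160/153 160/333 3200/5661 80/153 4 3 N
4 20/41 40/97 300/3977 10/41 4 4 E
5 160/173 32/73 6144/12629 80/173 5 4 N
final 5 5 E

n=0: pose=(2,2,E); sL=10/17, sR=40/89; mL=210/1513, mR=5/17; mL+mR=655/1513 → advance +1; mR−mL=235/1513 → turn +1·90°
n=1: pose=(3,2,N); sL=160/137, sR=32/61; mL=5376/8357, mR=80/137; mL+mR=10256/8357 → advance +1; mR−mL=-496/8357 → turn -1·90°
n=2: pose=(3,3,E); sL=80/149, sR=16/37; mL=576/5513, mR=40/149; mL+mR=2056/5513 → advance +1; mR−mL=904/5513 → turn +1·90°
n=3: pose=(4,3,N); sL=160/153, sR=160/333; mL=3200/5661, mR=80/153; mL+mR=6160/5661 → advance +1; mR−mL=-80/1887 → turn -1·90°
n=4: pose=(4,4,E); sL=20/41, sR=40/97; mL=300/3977, mR=10/41; mL+mR=1270/3977 → advance +1; mR−mL=670/3977 → turn +1·90°
n=5: pose=(5,4,N); sL=160/173, sR=32/73; mL=6144/12629, mR=80/173; mL+mR=11984/12629 → advance +1; mR−mL=-304/12629 → turn -1·90°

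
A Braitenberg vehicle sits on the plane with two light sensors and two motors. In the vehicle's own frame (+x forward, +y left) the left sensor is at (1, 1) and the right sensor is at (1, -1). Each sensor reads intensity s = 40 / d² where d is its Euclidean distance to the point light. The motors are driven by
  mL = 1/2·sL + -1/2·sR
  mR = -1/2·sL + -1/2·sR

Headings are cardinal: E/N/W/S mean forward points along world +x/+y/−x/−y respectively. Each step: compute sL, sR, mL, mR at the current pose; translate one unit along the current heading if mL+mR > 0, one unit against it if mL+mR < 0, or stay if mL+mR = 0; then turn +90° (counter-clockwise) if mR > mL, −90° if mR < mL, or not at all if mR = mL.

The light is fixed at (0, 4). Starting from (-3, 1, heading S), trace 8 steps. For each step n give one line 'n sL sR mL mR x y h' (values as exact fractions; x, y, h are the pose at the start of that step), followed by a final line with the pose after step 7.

0 2 5/4 3/8 -13/8 -3 1 S
1 8/5 40/17 -32/85 -168/85 -3 2 W
2 4 20 -8 -12 -2 2 N
3 8 40/17 48/17 -88/17 -2 1 E
4 2 5/4 3/8 -13/8 -3 1 S
5 8/5 40/17 -32/85 -168/85 -3 2 W
6 4 20 -8 -12 -2 2 N
7 8 40/17 48/17 -88/17 -2 1 E
final -3 1 S

n=0: pose=(-3,1,S); sL=2, sR=5/4; mL=3/8, mR=-13/8; mL+mR=-5/4 → advance -1; mR−mL=-2 → turn -1·90°
n=1: pose=(-3,2,W); sL=8/5, sR=40/17; mL=-32/85, mR=-168/85; mL+mR=-40/17 → advance -1; mR−mL=-8/5 → turn -1·90°
n=2: pose=(-2,2,N); sL=4, sR=20; mL=-8, mR=-12; mL+mR=-20 → advance -1; mR−mL=-4 → turn -1·90°
n=3: pose=(-2,1,E); sL=8, sR=40/17; mL=48/17, mR=-88/17; mL+mR=-40/17 → advance -1; mR−mL=-8 → turn -1·90°
n=4: pose=(-3,1,S); sL=2, sR=5/4; mL=3/8, mR=-13/8; mL+mR=-5/4 → advance -1; mR−mL=-2 → turn -1·90°
n=5: pose=(-3,2,W); sL=8/5, sR=40/17; mL=-32/85, mR=-168/85; mL+mR=-40/17 → advance -1; mR−mL=-8/5 → turn -1·90°
n=6: pose=(-2,2,N); sL=4, sR=20; mL=-8, mR=-12; mL+mR=-20 → advance -1; mR−mL=-4 → turn -1·90°
n=7: pose=(-2,1,E); sL=8, sR=40/17; mL=48/17, mR=-88/17; mL+mR=-40/17 → advance -1; mR−mL=-8 → turn -1·90°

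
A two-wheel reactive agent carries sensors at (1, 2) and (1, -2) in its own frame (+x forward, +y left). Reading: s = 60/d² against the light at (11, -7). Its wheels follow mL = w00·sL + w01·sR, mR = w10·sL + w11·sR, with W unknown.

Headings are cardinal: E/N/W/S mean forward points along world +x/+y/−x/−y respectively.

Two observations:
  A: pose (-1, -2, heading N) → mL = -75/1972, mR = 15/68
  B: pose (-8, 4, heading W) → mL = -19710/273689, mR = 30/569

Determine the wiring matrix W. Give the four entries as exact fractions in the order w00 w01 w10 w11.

-1 1/2 0 1/2

obs A: pose=(-1,-2,N) → sL=15/58, sR=15/34, mL=-75/1972, mR=15/68
obs B: pose=(-8,4,W) → sL=60/481, sR=60/569, mL=-19710/273689, mR=30/569
sensor matrix S = [[15/58, 15/34], [60/481, 60/569]]; det S = -3745800/134928677
solve [mL_A; mL_B] = S·[w00; w01] and [mR_A; mR_B] = S·[w10; w11]:
  w00 = -1, w01 = 1/2, w10 = 0, w11 = 1/2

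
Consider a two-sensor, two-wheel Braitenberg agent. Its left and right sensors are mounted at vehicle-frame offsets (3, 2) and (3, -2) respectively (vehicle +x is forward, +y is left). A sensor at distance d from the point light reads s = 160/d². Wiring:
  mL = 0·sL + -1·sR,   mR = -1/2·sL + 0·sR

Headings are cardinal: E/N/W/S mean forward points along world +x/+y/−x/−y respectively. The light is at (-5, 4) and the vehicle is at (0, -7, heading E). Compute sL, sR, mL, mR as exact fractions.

left sensor world pos  = (3, -5); dL² = 145
right sensor world pos = (3, -9); dR² = 233
sL = 160/145 = 32/29
sR = 160/233 = 160/233
mL = 0·sL + -1·sR = -160/233
mR = -1/2·sL + 0·sR = -16/29

32/29 160/233 -160/233 -16/29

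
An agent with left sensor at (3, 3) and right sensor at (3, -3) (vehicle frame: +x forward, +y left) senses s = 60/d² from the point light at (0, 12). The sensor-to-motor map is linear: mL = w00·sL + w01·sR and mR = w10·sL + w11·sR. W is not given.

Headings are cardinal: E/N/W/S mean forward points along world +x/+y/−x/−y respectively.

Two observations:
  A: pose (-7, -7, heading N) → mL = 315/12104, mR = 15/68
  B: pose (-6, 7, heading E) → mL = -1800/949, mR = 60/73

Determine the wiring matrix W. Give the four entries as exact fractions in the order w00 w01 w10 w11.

-1/2 1/2 0 1

obs A: pose=(-7,-7,N) → sL=15/89, sR=15/68, mL=315/12104, mR=15/68
obs B: pose=(-6,7,E) → sL=60/13, sR=60/73, mL=-1800/949, mR=60/73
sensor matrix S = [[15/89, 15/68], [60/13, 60/73]]; det S = -1262925/1435837
solve [mL_A; mL_B] = S·[w00; w01] and [mR_A; mR_B] = S·[w10; w11]:
  w00 = -1/2, w01 = 1/2, w10 = 0, w11 = 1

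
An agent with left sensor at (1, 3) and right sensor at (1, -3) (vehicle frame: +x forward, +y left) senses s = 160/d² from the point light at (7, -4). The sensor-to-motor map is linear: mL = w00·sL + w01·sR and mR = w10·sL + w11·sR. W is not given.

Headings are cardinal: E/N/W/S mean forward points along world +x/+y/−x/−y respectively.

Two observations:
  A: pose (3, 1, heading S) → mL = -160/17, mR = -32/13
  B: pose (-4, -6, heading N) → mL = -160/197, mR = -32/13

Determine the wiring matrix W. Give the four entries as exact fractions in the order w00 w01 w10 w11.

obs A: pose=(3,1,S) → sL=160/17, sR=32/13, mL=-160/17, mR=-32/13
obs B: pose=(-4,-6,N) → sL=160/197, sR=32/13, mL=-160/197, mR=-32/13
sensor matrix S = [[160/17, 32/13], [160/197, 32/13]]; det S = 921600/43537
solve [mL_A; mL_B] = S·[w00; w01] and [mR_A; mR_B] = S·[w10; w11]:
  w00 = -1, w01 = 0, w10 = 0, w11 = -1

-1 0 0 -1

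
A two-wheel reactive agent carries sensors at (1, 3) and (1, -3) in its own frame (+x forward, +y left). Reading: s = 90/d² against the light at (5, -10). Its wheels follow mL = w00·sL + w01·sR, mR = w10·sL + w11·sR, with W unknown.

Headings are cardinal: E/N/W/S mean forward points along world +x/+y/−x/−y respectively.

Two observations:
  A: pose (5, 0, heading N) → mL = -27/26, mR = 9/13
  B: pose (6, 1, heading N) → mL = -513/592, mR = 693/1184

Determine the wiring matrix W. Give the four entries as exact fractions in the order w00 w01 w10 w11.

-1/2 -1 1/2 1/2

obs A: pose=(5,0,N) → sL=9/13, sR=9/13, mL=-27/26, mR=9/13
obs B: pose=(6,1,N) → sL=45/74, sR=9/16, mL=-513/592, mR=693/1184
sensor matrix S = [[9/13, 9/13], [45/74, 9/16]]; det S = -243/7696
solve [mL_A; mL_B] = S·[w00; w01] and [mR_A; mR_B] = S·[w10; w11]:
  w00 = -1/2, w01 = -1, w10 = 1/2, w11 = 1/2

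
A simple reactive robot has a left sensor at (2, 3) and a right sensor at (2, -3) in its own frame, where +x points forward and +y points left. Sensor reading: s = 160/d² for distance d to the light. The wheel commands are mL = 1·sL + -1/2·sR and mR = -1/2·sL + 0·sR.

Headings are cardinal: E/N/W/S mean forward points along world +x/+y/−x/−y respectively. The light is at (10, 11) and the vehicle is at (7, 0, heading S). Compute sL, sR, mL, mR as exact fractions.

160/169 32/41 3856/6929 -80/169

left sensor world pos  = (10, -2); dL² = 169
right sensor world pos = (4, -2); dR² = 205
sL = 160/169 = 160/169
sR = 160/205 = 32/41
mL = 1·sL + -1/2·sR = 3856/6929
mR = -1/2·sL + 0·sR = -80/169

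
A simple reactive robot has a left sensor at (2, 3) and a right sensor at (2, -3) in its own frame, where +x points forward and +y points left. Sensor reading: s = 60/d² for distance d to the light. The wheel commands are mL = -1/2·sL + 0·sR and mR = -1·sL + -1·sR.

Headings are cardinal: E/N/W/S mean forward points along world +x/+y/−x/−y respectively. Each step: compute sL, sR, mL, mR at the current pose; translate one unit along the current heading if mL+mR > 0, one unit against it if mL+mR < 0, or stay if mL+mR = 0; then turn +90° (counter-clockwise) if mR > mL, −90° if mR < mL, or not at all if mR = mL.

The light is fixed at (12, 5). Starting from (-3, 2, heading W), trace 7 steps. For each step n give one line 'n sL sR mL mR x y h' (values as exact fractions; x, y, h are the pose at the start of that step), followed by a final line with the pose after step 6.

0 12/65 60/289 -6/65 -7368/18785 -3 2 W
1 6/29 30/61 -3/29 -1236/1769 -2 2 N
2 12/29 60/193 -6/29 -4056/5597 -2 1 E
3 1/3 1/6 -1/6 -1/2 -3 1 S
4 12/65 60/289 -6/65 -7368/18785 -3 2 W
5 6/29 30/61 -3/29 -1236/1769 -2 2 N
6 12/29 60/193 -6/29 -4056/5597 -2 1 E
final -3 1 S

n=0: pose=(-3,2,W); sL=12/65, sR=60/289; mL=-6/65, mR=-7368/18785; mL+mR=-9102/18785 → advance -1; mR−mL=-5634/18785 → turn -1·90°
n=1: pose=(-2,2,N); sL=6/29, sR=30/61; mL=-3/29, mR=-1236/1769; mL+mR=-1419/1769 → advance -1; mR−mL=-1053/1769 → turn -1·90°
n=2: pose=(-2,1,E); sL=12/29, sR=60/193; mL=-6/29, mR=-4056/5597; mL+mR=-5214/5597 → advance -1; mR−mL=-2898/5597 → turn -1·90°
n=3: pose=(-3,1,S); sL=1/3, sR=1/6; mL=-1/6, mR=-1/2; mL+mR=-2/3 → advance -1; mR−mL=-1/3 → turn -1·90°
n=4: pose=(-3,2,W); sL=12/65, sR=60/289; mL=-6/65, mR=-7368/18785; mL+mR=-9102/18785 → advance -1; mR−mL=-5634/18785 → turn -1·90°
n=5: pose=(-2,2,N); sL=6/29, sR=30/61; mL=-3/29, mR=-1236/1769; mL+mR=-1419/1769 → advance -1; mR−mL=-1053/1769 → turn -1·90°
n=6: pose=(-2,1,E); sL=12/29, sR=60/193; mL=-6/29, mR=-4056/5597; mL+mR=-5214/5597 → advance -1; mR−mL=-2898/5597 → turn -1·90°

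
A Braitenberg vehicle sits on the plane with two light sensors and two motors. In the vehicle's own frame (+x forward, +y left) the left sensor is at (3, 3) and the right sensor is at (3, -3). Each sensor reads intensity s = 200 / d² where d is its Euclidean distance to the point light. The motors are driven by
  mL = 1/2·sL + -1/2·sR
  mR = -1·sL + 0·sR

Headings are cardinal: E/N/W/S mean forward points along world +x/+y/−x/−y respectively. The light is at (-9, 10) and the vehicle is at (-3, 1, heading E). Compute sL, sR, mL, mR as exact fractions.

200/117 8/9 16/39 -200/117

left sensor world pos  = (0, 4); dL² = 117
right sensor world pos = (0, -2); dR² = 225
sL = 200/117 = 200/117
sR = 200/225 = 8/9
mL = 1/2·sL + -1/2·sR = 16/39
mR = -1·sL + 0·sR = -200/117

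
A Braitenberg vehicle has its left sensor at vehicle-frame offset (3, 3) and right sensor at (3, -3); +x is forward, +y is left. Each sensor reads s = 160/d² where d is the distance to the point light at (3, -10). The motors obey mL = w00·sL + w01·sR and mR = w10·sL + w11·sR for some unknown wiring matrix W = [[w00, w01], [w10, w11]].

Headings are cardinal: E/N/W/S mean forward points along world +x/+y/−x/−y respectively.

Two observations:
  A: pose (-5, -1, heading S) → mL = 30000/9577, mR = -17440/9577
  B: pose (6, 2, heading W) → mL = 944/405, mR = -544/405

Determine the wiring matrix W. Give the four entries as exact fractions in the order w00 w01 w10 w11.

obs A: pose=(-5,-1,S) → sL=160/61, sR=160/157, mL=30000/9577, mR=-17440/9577
obs B: pose=(6,2,W) → sL=160/81, sR=32/45, mL=944/405, mR=-544/405
sensor matrix S = [[160/61, 160/157], [160/81, 32/45]]; det S = -114688/775737
solve [mL_A; mL_B] = S·[w00; w01] and [mR_A; mR_B] = S·[w10; w11]:
  w00 = 1, w01 = 1/2, w10 = -1/2, w11 = -1/2

1 1/2 -1/2 -1/2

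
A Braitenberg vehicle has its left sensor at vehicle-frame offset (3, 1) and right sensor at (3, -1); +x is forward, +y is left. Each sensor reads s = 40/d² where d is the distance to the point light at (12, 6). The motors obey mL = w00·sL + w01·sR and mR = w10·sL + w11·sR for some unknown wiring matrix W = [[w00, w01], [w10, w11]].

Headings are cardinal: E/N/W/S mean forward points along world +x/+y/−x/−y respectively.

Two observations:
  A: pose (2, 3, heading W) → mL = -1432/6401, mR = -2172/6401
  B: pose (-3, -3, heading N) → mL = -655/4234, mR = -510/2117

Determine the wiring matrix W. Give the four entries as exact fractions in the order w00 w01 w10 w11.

obs A: pose=(2,3,W) → sL=8/37, sR=40/173, mL=-1432/6401, mR=-2172/6401
obs B: pose=(-3,-3,N) → sL=10/73, sR=5/29, mL=-655/4234, mR=-510/2117
sensor matrix S = [[8/37, 40/173], [10/73, 5/29]]; det S = 75960/13550917
solve [mL_A; mL_B] = S·[w00; w01] and [mR_A; mR_B] = S·[w10; w11]:
  w00 = -1/2, w01 = -1/2, w10 = -1/2, w11 = -1

-1/2 -1/2 -1/2 -1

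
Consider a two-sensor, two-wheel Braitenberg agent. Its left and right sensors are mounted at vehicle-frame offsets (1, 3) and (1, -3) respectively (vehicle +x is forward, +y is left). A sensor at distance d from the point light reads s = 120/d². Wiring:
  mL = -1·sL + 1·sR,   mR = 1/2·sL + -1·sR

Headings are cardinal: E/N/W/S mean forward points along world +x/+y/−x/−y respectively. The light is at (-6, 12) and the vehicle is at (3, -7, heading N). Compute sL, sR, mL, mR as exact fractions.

1/3 10/39 -1/13 -7/78

left sensor world pos  = (0, -6); dL² = 360
right sensor world pos = (6, -6); dR² = 468
sL = 120/360 = 1/3
sR = 120/468 = 10/39
mL = -1·sL + 1·sR = -1/13
mR = 1/2·sL + -1·sR = -7/78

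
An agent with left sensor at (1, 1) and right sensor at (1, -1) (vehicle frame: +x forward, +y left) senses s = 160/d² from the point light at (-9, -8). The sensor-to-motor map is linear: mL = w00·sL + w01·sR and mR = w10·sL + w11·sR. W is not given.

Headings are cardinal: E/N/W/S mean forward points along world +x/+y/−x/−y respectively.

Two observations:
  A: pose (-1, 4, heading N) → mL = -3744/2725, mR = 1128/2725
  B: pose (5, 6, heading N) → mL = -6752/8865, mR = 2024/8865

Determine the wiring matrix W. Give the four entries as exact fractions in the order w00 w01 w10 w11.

-1 -1 1 -1/2

obs A: pose=(-1,4,N) → sL=80/109, sR=16/25, mL=-3744/2725, mR=1128/2725
obs B: pose=(5,6,N) → sL=80/197, sR=16/45, mL=-6752/8865, mR=2024/8865
sensor matrix S = [[80/109, 16/25], [80/197, 16/45]]; det S = 1024/966285
solve [mL_A; mL_B] = S·[w00; w01] and [mR_A; mR_B] = S·[w10; w11]:
  w00 = -1, w01 = -1, w10 = 1, w11 = -1/2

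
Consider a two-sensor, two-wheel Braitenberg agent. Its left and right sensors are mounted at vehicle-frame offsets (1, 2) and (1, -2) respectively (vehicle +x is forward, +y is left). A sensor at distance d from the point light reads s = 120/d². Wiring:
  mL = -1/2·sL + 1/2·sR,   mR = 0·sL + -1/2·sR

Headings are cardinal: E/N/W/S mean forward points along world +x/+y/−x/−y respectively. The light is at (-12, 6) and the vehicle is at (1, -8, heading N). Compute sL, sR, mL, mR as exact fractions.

left sensor world pos  = (-1, -7); dL² = 290
right sensor world pos = (3, -7); dR² = 394
sL = 120/290 = 12/29
sR = 120/394 = 60/197
mL = -1/2·sL + 1/2·sR = -312/5713
mR = 0·sL + -1/2·sR = -30/197

12/29 60/197 -312/5713 -30/197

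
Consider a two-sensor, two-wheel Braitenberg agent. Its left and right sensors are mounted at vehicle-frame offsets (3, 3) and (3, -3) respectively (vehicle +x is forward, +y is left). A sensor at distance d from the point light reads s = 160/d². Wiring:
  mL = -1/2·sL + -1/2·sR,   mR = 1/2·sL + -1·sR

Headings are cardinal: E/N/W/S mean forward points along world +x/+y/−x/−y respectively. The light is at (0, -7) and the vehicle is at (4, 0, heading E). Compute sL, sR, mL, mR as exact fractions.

left sensor world pos  = (7, 3); dL² = 149
right sensor world pos = (7, -3); dR² = 65
sL = 160/149 = 160/149
sR = 160/65 = 32/13
mL = -1/2·sL + -1/2·sR = -3424/1937
mR = 1/2·sL + -1·sR = -3728/1937

160/149 32/13 -3424/1937 -3728/1937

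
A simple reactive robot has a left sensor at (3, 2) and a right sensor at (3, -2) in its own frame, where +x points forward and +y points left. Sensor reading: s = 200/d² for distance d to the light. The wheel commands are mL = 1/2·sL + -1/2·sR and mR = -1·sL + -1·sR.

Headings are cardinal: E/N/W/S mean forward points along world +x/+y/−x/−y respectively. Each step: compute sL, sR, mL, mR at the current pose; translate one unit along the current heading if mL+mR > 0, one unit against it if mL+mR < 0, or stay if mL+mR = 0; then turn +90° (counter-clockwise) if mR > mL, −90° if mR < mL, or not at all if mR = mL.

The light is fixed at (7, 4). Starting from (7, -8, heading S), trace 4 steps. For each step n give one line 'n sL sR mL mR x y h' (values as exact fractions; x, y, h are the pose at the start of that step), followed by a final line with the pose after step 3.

0 200/229 200/229 0 -400/229 7 -8 S
1 100/89 20/9 -440/801 -2680/801 7 -7 W
2 40/13 200/73 160/949 -5520/949 8 -7 N
3 50/29 50/53 600/1537 -4100/1537 8 -8 E
final 7 -8 S

n=0: pose=(7,-8,S); sL=200/229, sR=200/229; mL=0, mR=-400/229; mL+mR=-400/229 → advance -1; mR−mL=-400/229 → turn -1·90°
n=1: pose=(7,-7,W); sL=100/89, sR=20/9; mL=-440/801, mR=-2680/801; mL+mR=-1040/267 → advance -1; mR−mL=-2240/801 → turn -1·90°
n=2: pose=(8,-7,N); sL=40/13, sR=200/73; mL=160/949, mR=-5520/949; mL+mR=-5360/949 → advance -1; mR−mL=-5680/949 → turn -1·90°
n=3: pose=(8,-8,E); sL=50/29, sR=50/53; mL=600/1537, mR=-4100/1537; mL+mR=-3500/1537 → advance -1; mR−mL=-4700/1537 → turn -1·90°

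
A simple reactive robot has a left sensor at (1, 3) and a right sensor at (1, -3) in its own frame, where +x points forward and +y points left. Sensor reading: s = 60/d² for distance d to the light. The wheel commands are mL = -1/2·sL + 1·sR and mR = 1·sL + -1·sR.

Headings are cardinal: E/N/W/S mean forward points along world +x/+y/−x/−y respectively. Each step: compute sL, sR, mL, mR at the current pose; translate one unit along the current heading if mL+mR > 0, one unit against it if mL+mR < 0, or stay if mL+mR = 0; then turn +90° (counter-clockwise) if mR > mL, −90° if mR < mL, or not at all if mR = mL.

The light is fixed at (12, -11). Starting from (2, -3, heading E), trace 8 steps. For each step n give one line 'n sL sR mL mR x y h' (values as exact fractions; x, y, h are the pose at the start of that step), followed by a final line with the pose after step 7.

n=0: pose=(2,-3,E); sL=30/101, sR=30/53; mL=2235/5353, mR=-1440/5353; mL+mR=15/101 → advance +1; mR−mL=-3675/5353 → turn -1·90°
n=1: pose=(3,-3,S); sL=12/17, sR=60/193; mL=-138/3281, mR=1296/3281; mL+mR=6/17 → advance +1; mR−mL=1434/3281 → turn +1·90°
n=2: pose=(3,-4,E); sL=15/41, sR=3/4; mL=93/164, mR=-63/164; mL+mR=15/82 → advance +1; mR−mL=-39/41 → turn -1·90°
n=3: pose=(4,-4,S); sL=60/61, sR=60/157; mL=-1050/9577, mR=5760/9577; mL+mR=30/61 → advance +1; mR−mL=6810/9577 → turn +1·90°
n=4: pose=(4,-5,E); sL=6/13, sR=30/29; mL=303/377, mR=-216/377; mL+mR=3/13 → advance +1; mR−mL=-519/377 → turn -1·90°
n=5: pose=(5,-5,S); sL=60/41, sR=12/25; mL=-258/1025, mR=1008/1025; mL+mR=30/41 → advance +1; mR−mL=1266/1025 → turn +1·90°
n=6: pose=(5,-6,E); sL=3/5, sR=3/2; mL=6/5, mR=-9/10; mL+mR=3/10 → advance +1; mR−mL=-21/10 → turn -1·90°
n=7: pose=(6,-6,S); sL=12/5, sR=60/97; mL=-282/485, mR=864/485; mL+mR=6/5 → advance +1; mR−mL=1146/485 → turn +1·90°

0 30/101 30/53 2235/5353 -1440/5353 2 -3 E
1 12/17 60/193 -138/3281 1296/3281 3 -3 S
2 15/41 3/4 93/164 -63/164 3 -4 E
3 60/61 60/157 -1050/9577 5760/9577 4 -4 S
4 6/13 30/29 303/377 -216/377 4 -5 E
5 60/41 12/25 -258/1025 1008/1025 5 -5 S
6 3/5 3/2 6/5 -9/10 5 -6 E
7 12/5 60/97 -282/485 864/485 6 -6 S
final 6 -7 E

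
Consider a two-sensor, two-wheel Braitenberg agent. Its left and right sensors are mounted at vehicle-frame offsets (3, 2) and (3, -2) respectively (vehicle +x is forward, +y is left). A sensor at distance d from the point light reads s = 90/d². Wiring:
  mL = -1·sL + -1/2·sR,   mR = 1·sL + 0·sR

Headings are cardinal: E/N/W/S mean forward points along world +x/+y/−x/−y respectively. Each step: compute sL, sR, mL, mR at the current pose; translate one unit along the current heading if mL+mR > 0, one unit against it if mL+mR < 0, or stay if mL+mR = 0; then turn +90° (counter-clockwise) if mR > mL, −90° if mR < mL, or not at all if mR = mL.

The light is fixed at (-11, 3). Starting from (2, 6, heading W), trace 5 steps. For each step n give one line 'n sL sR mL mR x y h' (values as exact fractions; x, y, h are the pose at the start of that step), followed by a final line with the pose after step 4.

0 90/101 18/25 -3159/2525 90/101 2 6 W
1 45/128 5/8 -85/128 45/128 3 6 S
2 18/65 90/293 -8199/19045 18/65 3 7 E
3 9/17 45/137 -3231/4658 9/17 2 7 N
4 90/101 18/25 -3159/2525 90/101 2 6 W
final 3 6 S

n=0: pose=(2,6,W); sL=90/101, sR=18/25; mL=-3159/2525, mR=90/101; mL+mR=-9/25 → advance -1; mR−mL=5409/2525 → turn +1·90°
n=1: pose=(3,6,S); sL=45/128, sR=5/8; mL=-85/128, mR=45/128; mL+mR=-5/16 → advance -1; mR−mL=65/64 → turn +1·90°
n=2: pose=(3,7,E); sL=18/65, sR=90/293; mL=-8199/19045, mR=18/65; mL+mR=-45/293 → advance -1; mR−mL=13473/19045 → turn +1·90°
n=3: pose=(2,7,N); sL=9/17, sR=45/137; mL=-3231/4658, mR=9/17; mL+mR=-45/274 → advance -1; mR−mL=5697/4658 → turn +1·90°
n=4: pose=(2,6,W); sL=90/101, sR=18/25; mL=-3159/2525, mR=90/101; mL+mR=-9/25 → advance -1; mR−mL=5409/2525 → turn +1·90°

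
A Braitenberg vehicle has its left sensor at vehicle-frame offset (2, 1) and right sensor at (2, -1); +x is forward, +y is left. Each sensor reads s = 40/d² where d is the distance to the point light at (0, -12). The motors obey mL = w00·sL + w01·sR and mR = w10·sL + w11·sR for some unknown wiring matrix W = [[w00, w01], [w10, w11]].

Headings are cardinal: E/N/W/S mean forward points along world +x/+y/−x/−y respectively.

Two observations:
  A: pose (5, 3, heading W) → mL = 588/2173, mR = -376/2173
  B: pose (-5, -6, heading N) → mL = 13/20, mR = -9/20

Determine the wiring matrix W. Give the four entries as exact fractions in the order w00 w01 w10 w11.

1 1/2 -1/2 -1/2

obs A: pose=(5,3,W) → sL=8/41, sR=8/53, mL=588/2173, mR=-376/2173
obs B: pose=(-5,-6,N) → sL=2/5, sR=1/2, mL=13/20, mR=-9/20
sensor matrix S = [[8/41, 8/53], [2/5, 1/2]]; det S = 404/10865
solve [mL_A; mL_B] = S·[w00; w01] and [mR_A; mR_B] = S·[w10; w11]:
  w00 = 1, w01 = 1/2, w10 = -1/2, w11 = -1/2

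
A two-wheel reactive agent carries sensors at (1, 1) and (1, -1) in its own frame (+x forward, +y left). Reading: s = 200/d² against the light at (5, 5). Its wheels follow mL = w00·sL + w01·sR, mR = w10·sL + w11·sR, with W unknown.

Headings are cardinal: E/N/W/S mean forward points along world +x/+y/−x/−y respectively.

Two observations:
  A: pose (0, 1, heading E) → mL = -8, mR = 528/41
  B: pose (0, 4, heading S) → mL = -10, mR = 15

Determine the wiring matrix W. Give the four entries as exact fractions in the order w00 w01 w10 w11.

-1 0 1 1

obs A: pose=(0,1,E) → sL=8, sR=200/41, mL=-8, mR=528/41
obs B: pose=(0,4,S) → sL=10, sR=5, mL=-10, mR=15
sensor matrix S = [[8, 200/41], [10, 5]]; det S = -360/41
solve [mL_A; mL_B] = S·[w00; w01] and [mR_A; mR_B] = S·[w10; w11]:
  w00 = -1, w01 = 0, w10 = 1, w11 = 1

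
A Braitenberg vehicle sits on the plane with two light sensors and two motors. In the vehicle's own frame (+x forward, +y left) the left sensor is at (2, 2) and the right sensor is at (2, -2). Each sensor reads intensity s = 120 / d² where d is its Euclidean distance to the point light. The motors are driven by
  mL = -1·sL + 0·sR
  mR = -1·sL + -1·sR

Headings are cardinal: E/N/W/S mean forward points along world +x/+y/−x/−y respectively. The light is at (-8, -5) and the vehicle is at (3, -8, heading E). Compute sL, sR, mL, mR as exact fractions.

left sensor world pos  = (5, -6); dL² = 170
right sensor world pos = (5, -10); dR² = 194
sL = 120/170 = 12/17
sR = 120/194 = 60/97
mL = -1·sL + 0·sR = -12/17
mR = -1·sL + -1·sR = -2184/1649

12/17 60/97 -12/17 -2184/1649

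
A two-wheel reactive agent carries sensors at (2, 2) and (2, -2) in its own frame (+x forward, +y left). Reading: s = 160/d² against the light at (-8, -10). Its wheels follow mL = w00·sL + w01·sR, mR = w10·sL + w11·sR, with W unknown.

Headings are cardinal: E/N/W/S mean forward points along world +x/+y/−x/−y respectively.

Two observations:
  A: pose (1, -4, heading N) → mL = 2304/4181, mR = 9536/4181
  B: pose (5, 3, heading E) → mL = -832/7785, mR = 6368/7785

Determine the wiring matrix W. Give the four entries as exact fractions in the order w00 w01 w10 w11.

1 -1 1 1

obs A: pose=(1,-4,N) → sL=160/113, sR=32/37, mL=2304/4181, mR=9536/4181
obs B: pose=(5,3,E) → sL=16/45, sR=80/173, mL=-832/7785, mR=6368/7785
sensor matrix S = [[160/113, 32/37], [16/45, 80/173]]; det S = 11302912/32549085
solve [mL_A; mL_B] = S·[w00; w01] and [mR_A; mR_B] = S·[w10; w11]:
  w00 = 1, w01 = -1, w10 = 1, w11 = 1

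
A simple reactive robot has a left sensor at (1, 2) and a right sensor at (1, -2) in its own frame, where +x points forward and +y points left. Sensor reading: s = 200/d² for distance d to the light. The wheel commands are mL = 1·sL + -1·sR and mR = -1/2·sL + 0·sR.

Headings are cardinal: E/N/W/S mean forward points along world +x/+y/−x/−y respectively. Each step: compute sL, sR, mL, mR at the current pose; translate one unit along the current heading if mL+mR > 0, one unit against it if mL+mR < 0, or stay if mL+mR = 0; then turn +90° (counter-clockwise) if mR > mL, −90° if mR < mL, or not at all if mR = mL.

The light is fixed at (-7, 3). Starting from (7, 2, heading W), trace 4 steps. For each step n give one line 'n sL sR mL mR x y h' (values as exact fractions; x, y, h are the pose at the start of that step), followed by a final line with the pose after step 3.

0 100/89 20/17 -80/1513 -50/89 7 2 W
1 200/169 200/289 24000/48841 -100/169 8 2 N
2 25/32 25/34 25/544 -25/64 8 1 E
3 40/53 200/153 -4480/8109 -20/53 7 1 S
final 7 2 E

n=0: pose=(7,2,W); sL=100/89, sR=20/17; mL=-80/1513, mR=-50/89; mL+mR=-930/1513 → advance -1; mR−mL=-770/1513 → turn -1·90°
n=1: pose=(8,2,N); sL=200/169, sR=200/289; mL=24000/48841, mR=-100/169; mL+mR=-4900/48841 → advance -1; mR−mL=-52900/48841 → turn -1·90°
n=2: pose=(8,1,E); sL=25/32, sR=25/34; mL=25/544, mR=-25/64; mL+mR=-375/1088 → advance -1; mR−mL=-475/1088 → turn -1·90°
n=3: pose=(7,1,S); sL=40/53, sR=200/153; mL=-4480/8109, mR=-20/53; mL+mR=-7540/8109 → advance -1; mR−mL=1420/8109 → turn +1·90°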